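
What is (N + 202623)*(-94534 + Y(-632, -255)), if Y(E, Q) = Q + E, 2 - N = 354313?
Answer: 14474220648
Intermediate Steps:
N = -354311 (N = 2 - 1*354313 = 2 - 354313 = -354311)
Y(E, Q) = E + Q
(N + 202623)*(-94534 + Y(-632, -255)) = (-354311 + 202623)*(-94534 + (-632 - 255)) = -151688*(-94534 - 887) = -151688*(-95421) = 14474220648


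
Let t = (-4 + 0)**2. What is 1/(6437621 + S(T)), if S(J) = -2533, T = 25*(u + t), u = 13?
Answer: 1/6435088 ≈ 1.5540e-7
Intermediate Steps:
t = 16 (t = (-4)**2 = 16)
T = 725 (T = 25*(13 + 16) = 25*29 = 725)
1/(6437621 + S(T)) = 1/(6437621 - 2533) = 1/6435088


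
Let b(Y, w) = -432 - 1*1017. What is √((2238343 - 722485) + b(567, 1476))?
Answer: 13*√8961 ≈ 1230.6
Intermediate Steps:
b(Y, w) = -1449 (b(Y, w) = -432 - 1017 = -1449)
√((2238343 - 722485) + b(567, 1476)) = √((2238343 - 722485) - 1449) = √(1515858 - 1449) = √1514409 = 13*√8961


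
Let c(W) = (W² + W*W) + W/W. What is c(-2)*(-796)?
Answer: -7164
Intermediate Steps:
c(W) = 1 + 2*W² (c(W) = (W² + W²) + 1 = 2*W² + 1 = 1 + 2*W²)
c(-2)*(-796) = (1 + 2*(-2)²)*(-796) = (1 + 2*4)*(-796) = (1 + 8)*(-796) = 9*(-796) = -7164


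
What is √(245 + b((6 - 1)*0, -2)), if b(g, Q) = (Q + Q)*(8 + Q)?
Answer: √221 ≈ 14.866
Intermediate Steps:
b(g, Q) = 2*Q*(8 + Q) (b(g, Q) = (2*Q)*(8 + Q) = 2*Q*(8 + Q))
√(245 + b((6 - 1)*0, -2)) = √(245 + 2*(-2)*(8 - 2)) = √(245 + 2*(-2)*6) = √(245 - 24) = √221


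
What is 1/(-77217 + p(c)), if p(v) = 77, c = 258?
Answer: -1/77140 ≈ -1.2963e-5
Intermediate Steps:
1/(-77217 + p(c)) = 1/(-77217 + 77) = 1/(-77140) = -1/77140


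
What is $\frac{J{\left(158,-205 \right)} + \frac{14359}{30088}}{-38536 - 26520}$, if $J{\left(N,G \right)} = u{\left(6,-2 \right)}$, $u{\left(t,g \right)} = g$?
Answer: $\frac{45817}{1957404928} \approx 2.3407 \cdot 10^{-5}$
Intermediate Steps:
$J{\left(N,G \right)} = -2$
$\frac{J{\left(158,-205 \right)} + \frac{14359}{30088}}{-38536 - 26520} = \frac{-2 + \frac{14359}{30088}}{-38536 - 26520} = \frac{-2 + 14359 \cdot \frac{1}{30088}}{-65056} = \left(-2 + \frac{14359}{30088}\right) \left(- \frac{1}{65056}\right) = \left(- \frac{45817}{30088}\right) \left(- \frac{1}{65056}\right) = \frac{45817}{1957404928}$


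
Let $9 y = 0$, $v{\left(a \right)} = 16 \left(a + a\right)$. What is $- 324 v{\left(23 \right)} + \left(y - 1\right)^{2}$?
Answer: $-238463$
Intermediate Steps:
$v{\left(a \right)} = 32 a$ ($v{\left(a \right)} = 16 \cdot 2 a = 32 a$)
$y = 0$ ($y = \frac{1}{9} \cdot 0 = 0$)
$- 324 v{\left(23 \right)} + \left(y - 1\right)^{2} = - 324 \cdot 32 \cdot 23 + \left(0 - 1\right)^{2} = \left(-324\right) 736 + \left(-1\right)^{2} = -238464 + 1 = -238463$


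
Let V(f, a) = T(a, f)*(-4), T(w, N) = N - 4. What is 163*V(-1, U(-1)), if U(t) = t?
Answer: 3260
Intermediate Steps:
T(w, N) = -4 + N
V(f, a) = 16 - 4*f (V(f, a) = (-4 + f)*(-4) = 16 - 4*f)
163*V(-1, U(-1)) = 163*(16 - 4*(-1)) = 163*(16 + 4) = 163*20 = 3260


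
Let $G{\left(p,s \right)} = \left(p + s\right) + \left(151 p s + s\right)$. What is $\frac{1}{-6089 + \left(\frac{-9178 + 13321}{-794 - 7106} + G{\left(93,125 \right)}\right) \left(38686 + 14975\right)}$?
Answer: $\frac{7900}{744287040003577} \approx 1.0614 \cdot 10^{-11}$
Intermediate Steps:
$G{\left(p,s \right)} = p + 2 s + 151 p s$ ($G{\left(p,s \right)} = \left(p + s\right) + \left(151 p s + s\right) = \left(p + s\right) + \left(s + 151 p s\right) = p + 2 s + 151 p s$)
$\frac{1}{-6089 + \left(\frac{-9178 + 13321}{-794 - 7106} + G{\left(93,125 \right)}\right) \left(38686 + 14975\right)} = \frac{1}{-6089 + \left(\frac{-9178 + 13321}{-794 - 7106} + \left(93 + 2 \cdot 125 + 151 \cdot 93 \cdot 125\right)\right) \left(38686 + 14975\right)} = \frac{1}{-6089 + \left(\frac{4143}{-7900} + \left(93 + 250 + 1755375\right)\right) 53661} = \frac{1}{-6089 + \left(4143 \left(- \frac{1}{7900}\right) + 1755718\right) 53661} = \frac{1}{-6089 + \left(- \frac{4143}{7900} + 1755718\right) 53661} = \frac{1}{-6089 + \frac{13870168057}{7900} \cdot 53661} = \frac{1}{-6089 + \frac{744287088106677}{7900}} = \frac{1}{\frac{744287040003577}{7900}} = \frac{7900}{744287040003577}$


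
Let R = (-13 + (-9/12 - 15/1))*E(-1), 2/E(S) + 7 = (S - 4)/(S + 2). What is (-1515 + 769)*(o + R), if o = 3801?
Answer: -34069447/12 ≈ -2.8391e+6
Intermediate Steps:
E(S) = 2/(-7 + (-4 + S)/(2 + S)) (E(S) = 2/(-7 + (S - 4)/(S + 2)) = 2/(-7 + (-4 + S)/(2 + S)))
R = 115/24 (R = (-13 + (-9/12 - 15/1))*((-2 - 1*(-1))/(3*(3 - 1))) = (-13 + (-9*1/12 - 15*1))*((⅓)*(-2 + 1)/2) = (-13 + (-¾ - 15))*((⅓)*(½)*(-1)) = (-13 - 63/4)*(-⅙) = -115/4*(-⅙) = 115/24 ≈ 4.7917)
(-1515 + 769)*(o + R) = (-1515 + 769)*(3801 + 115/24) = -746*91339/24 = -34069447/12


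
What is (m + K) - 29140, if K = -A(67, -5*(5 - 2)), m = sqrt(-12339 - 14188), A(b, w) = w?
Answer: -29125 + I*sqrt(26527) ≈ -29125.0 + 162.87*I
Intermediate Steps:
m = I*sqrt(26527) (m = sqrt(-26527) = I*sqrt(26527) ≈ 162.87*I)
K = 15 (K = -(-5)*(5 - 2) = -(-5)*3 = -1*(-15) = 15)
(m + K) - 29140 = (I*sqrt(26527) + 15) - 29140 = (15 + I*sqrt(26527)) - 29140 = -29125 + I*sqrt(26527)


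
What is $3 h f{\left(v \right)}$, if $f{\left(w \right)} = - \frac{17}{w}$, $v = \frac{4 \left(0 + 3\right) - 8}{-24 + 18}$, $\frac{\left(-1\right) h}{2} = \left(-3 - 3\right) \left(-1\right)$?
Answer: $-918$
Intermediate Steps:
$h = -12$ ($h = - 2 \left(-3 - 3\right) \left(-1\right) = - 2 \left(\left(-6\right) \left(-1\right)\right) = \left(-2\right) 6 = -12$)
$v = - \frac{2}{3}$ ($v = \frac{4 \cdot 3 - 8}{-6} = \left(12 - 8\right) \left(- \frac{1}{6}\right) = 4 \left(- \frac{1}{6}\right) = - \frac{2}{3} \approx -0.66667$)
$3 h f{\left(v \right)} = 3 \left(-12\right) \left(- \frac{17}{- \frac{2}{3}}\right) = - 36 \left(\left(-17\right) \left(- \frac{3}{2}\right)\right) = \left(-36\right) \frac{51}{2} = -918$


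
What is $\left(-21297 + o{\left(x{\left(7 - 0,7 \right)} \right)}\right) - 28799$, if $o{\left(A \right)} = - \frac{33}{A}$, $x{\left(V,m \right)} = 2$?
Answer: $- \frac{100225}{2} \approx -50113.0$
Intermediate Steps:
$\left(-21297 + o{\left(x{\left(7 - 0,7 \right)} \right)}\right) - 28799 = \left(-21297 - \frac{33}{2}\right) - 28799 = - \frac{42627}{2} - 28799 = - \frac{100225}{2}$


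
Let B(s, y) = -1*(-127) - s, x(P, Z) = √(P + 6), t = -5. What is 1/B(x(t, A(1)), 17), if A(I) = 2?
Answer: 1/126 ≈ 0.0079365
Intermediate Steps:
x(P, Z) = √(6 + P)
B(s, y) = 127 - s
1/B(x(t, A(1)), 17) = 1/(127 - √(6 - 5)) = 1/(127 - √1) = 1/(127 - 1*1) = 1/(127 - 1) = 1/126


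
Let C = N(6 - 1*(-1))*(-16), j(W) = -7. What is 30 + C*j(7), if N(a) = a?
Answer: 814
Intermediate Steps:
C = -112 (C = (6 - 1*(-1))*(-16) = (6 + 1)*(-16) = 7*(-16) = -112)
30 + C*j(7) = 30 - 112*(-7) = 30 + 784 = 814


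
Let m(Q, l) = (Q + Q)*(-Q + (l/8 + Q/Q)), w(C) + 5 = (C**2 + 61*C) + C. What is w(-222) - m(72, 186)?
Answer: 42391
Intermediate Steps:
w(C) = -5 + C**2 + 62*C (w(C) = -5 + ((C**2 + 61*C) + C) = -5 + (C**2 + 62*C) = -5 + C**2 + 62*C)
m(Q, l) = 2*Q*(1 - Q + l/8) (m(Q, l) = (2*Q)*(-Q + (l*(1/8) + 1)) = (2*Q)*(-Q + (l/8 + 1)) = (2*Q)*(-Q + (1 + l/8)) = (2*Q)*(1 - Q + l/8) = 2*Q*(1 - Q + l/8))
w(-222) - m(72, 186) = (-5 + (-222)**2 + 62*(-222)) - 72*(8 + 186 - 8*72)/4 = (-5 + 49284 - 13764) - 72*(8 + 186 - 576)/4 = 35515 - 72*(-382)/4 = 35515 - 1*(-6876) = 35515 + 6876 = 42391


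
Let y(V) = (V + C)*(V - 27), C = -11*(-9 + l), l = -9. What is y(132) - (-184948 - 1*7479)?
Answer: 227077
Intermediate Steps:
C = 198 (C = -11*(-9 - 9) = -11*(-18) = 198)
y(V) = (-27 + V)*(198 + V) (y(V) = (V + 198)*(V - 27) = (198 + V)*(-27 + V) = (-27 + V)*(198 + V))
y(132) - (-184948 - 1*7479) = (-5346 + 132² + 171*132) - (-184948 - 1*7479) = (-5346 + 17424 + 22572) - (-184948 - 7479) = 34650 - 1*(-192427) = 34650 + 192427 = 227077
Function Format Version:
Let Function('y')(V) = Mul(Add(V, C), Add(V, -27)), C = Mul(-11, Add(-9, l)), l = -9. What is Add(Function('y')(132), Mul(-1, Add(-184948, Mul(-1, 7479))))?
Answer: 227077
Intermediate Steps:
C = 198 (C = Mul(-11, Add(-9, -9)) = Mul(-11, -18) = 198)
Function('y')(V) = Mul(Add(-27, V), Add(198, V)) (Function('y')(V) = Mul(Add(V, 198), Add(V, -27)) = Mul(Add(198, V), Add(-27, V)) = Mul(Add(-27, V), Add(198, V)))
Add(Function('y')(132), Mul(-1, Add(-184948, Mul(-1, 7479)))) = Add(Add(-5346, Pow(132, 2), Mul(171, 132)), Mul(-1, Add(-184948, Mul(-1, 7479)))) = Add(Add(-5346, 17424, 22572), Mul(-1, Add(-184948, -7479))) = Add(34650, Mul(-1, -192427)) = Add(34650, 192427) = 227077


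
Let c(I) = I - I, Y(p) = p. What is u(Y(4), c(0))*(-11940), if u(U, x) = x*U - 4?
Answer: 47760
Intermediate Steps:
c(I) = 0
u(U, x) = -4 + U*x (u(U, x) = U*x - 4 = -4 + U*x)
u(Y(4), c(0))*(-11940) = (-4 + 4*0)*(-11940) = (-4 + 0)*(-11940) = -4*(-11940) = 47760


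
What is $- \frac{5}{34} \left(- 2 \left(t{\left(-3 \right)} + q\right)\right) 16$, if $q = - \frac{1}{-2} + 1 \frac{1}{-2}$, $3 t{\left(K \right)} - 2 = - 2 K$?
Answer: $\frac{640}{51} \approx 12.549$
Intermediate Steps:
$t{\left(K \right)} = \frac{2}{3} - \frac{2 K}{3}$ ($t{\left(K \right)} = \frac{2}{3} + \frac{\left(-2\right) K}{3} = \frac{2}{3} - \frac{2 K}{3}$)
$q = 0$ ($q = \left(-1\right) \left(- \frac{1}{2}\right) + 1 \left(- \frac{1}{2}\right) = \frac{1}{2} - \frac{1}{2} = 0$)
$- \frac{5}{34} \left(- 2 \left(t{\left(-3 \right)} + q\right)\right) 16 = - \frac{5}{34} \left(- 2 \left(\left(\frac{2}{3} - -2\right) + 0\right)\right) 16 = \left(-5\right) \frac{1}{34} \left(- 2 \left(\left(\frac{2}{3} + 2\right) + 0\right)\right) 16 = - \frac{5 \left(- 2 \left(\frac{8}{3} + 0\right)\right)}{34} \cdot 16 = - \frac{5 \left(\left(-2\right) \frac{8}{3}\right)}{34} \cdot 16 = \left(- \frac{5}{34}\right) \left(- \frac{16}{3}\right) 16 = \frac{40}{51} \cdot 16 = \frac{640}{51}$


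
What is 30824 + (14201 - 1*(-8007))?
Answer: 53032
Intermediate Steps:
30824 + (14201 - 1*(-8007)) = 30824 + (14201 + 8007) = 30824 + 22208 = 53032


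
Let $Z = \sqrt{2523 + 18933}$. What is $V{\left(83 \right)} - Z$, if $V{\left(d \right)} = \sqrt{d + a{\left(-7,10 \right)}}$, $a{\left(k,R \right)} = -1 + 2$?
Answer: $- 12 \sqrt{149} + 2 \sqrt{21} \approx -137.31$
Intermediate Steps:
$a{\left(k,R \right)} = 1$
$V{\left(d \right)} = \sqrt{1 + d}$ ($V{\left(d \right)} = \sqrt{d + 1} = \sqrt{1 + d}$)
$Z = 12 \sqrt{149}$ ($Z = \sqrt{21456} = 12 \sqrt{149} \approx 146.48$)
$V{\left(83 \right)} - Z = \sqrt{1 + 83} - 12 \sqrt{149} = \sqrt{84} - 12 \sqrt{149} = 2 \sqrt{21} - 12 \sqrt{149} = - 12 \sqrt{149} + 2 \sqrt{21}$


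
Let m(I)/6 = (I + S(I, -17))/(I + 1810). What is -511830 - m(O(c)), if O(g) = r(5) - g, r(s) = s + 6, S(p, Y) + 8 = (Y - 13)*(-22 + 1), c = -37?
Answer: -475492080/929 ≈ -5.1183e+5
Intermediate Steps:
S(p, Y) = 265 - 21*Y (S(p, Y) = -8 + (Y - 13)*(-22 + 1) = -8 + (-13 + Y)*(-21) = -8 + (273 - 21*Y) = 265 - 21*Y)
r(s) = 6 + s
O(g) = 11 - g (O(g) = (6 + 5) - g = 11 - g)
m(I) = 6*(622 + I)/(1810 + I) (m(I) = 6*((I + (265 - 21*(-17)))/(I + 1810)) = 6*((I + (265 + 357))/(1810 + I)) = 6*((I + 622)/(1810 + I)) = 6*((622 + I)/(1810 + I)) = 6*(622 + I)/(1810 + I))
-511830 - m(O(c)) = -511830 - 6*(622 + (11 - 1*(-37)))/(1810 + (11 - 1*(-37))) = -511830 - 6*(622 + (11 + 37))/(1810 + (11 + 37)) = -511830 - 6*(622 + 48)/(1810 + 48) = -511830 - 6*670/1858 = -511830 - 1*2010/929 = -511830 - 2010/929 = -475492080/929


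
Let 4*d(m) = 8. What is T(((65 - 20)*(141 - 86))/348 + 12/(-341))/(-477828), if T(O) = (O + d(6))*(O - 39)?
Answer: 151128144265/249215515513536 ≈ 0.00060642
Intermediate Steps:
d(m) = 2 (d(m) = (¼)*8 = 2)
T(O) = (-39 + O)*(2 + O) (T(O) = (O + 2)*(O - 39) = (2 + O)*(-39 + O) = (-39 + O)*(2 + O))
T(((65 - 20)*(141 - 86))/348 + 12/(-341))/(-477828) = (-78 + (((65 - 20)*(141 - 86))/348 + 12/(-341))² - 37*(((65 - 20)*(141 - 86))/348 + 12/(-341)))/(-477828) = (-78 + ((45*55)*(1/348) + 12*(-1/341))² - 37*((45*55)*(1/348) + 12*(-1/341)))*(-1/477828) = (-78 + (2475*(1/348) - 12/341)² - 37*(2475*(1/348) - 12/341))*(-1/477828) = (-78 + (825/116 - 12/341)² - 37*(825/116 - 12/341))*(-1/477828) = (-78 + (279933/39556)² - 37*279933/39556)*(-1/477828) = (-78 + 78362484489/1564677136 - 10357521/39556)*(-1/477828) = -453384432795/1564677136*(-1/477828) = 151128144265/249215515513536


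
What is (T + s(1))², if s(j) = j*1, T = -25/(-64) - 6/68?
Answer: 2007889/1183744 ≈ 1.6962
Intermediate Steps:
T = 329/1088 (T = -25*(-1/64) - 6*1/68 = 25/64 - 3/34 = 329/1088 ≈ 0.30239)
s(j) = j
(T + s(1))² = (329/1088 + 1)² = (1417/1088)² = 2007889/1183744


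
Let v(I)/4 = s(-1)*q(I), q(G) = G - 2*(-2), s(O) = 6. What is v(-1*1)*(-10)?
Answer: -720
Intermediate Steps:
q(G) = 4 + G (q(G) = G + 4 = 4 + G)
v(I) = 96 + 24*I (v(I) = 4*(6*(4 + I)) = 4*(24 + 6*I) = 96 + 24*I)
v(-1*1)*(-10) = (96 + 24*(-1*1))*(-10) = (96 + 24*(-1))*(-10) = (96 - 24)*(-10) = 72*(-10) = -720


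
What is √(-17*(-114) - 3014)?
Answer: 2*I*√269 ≈ 32.802*I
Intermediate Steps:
√(-17*(-114) - 3014) = √(1938 - 3014) = √(-1076) = 2*I*√269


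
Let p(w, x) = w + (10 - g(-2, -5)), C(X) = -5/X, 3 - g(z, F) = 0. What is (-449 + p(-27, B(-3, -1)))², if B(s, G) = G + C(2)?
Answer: 219961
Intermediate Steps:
g(z, F) = 3 (g(z, F) = 3 - 1*0 = 3 + 0 = 3)
B(s, G) = -5/2 + G (B(s, G) = G - 5/2 = -5/2 + G)
p(w, x) = 7 + w (p(w, x) = w + (10 - 1*3) = w + (10 - 3) = w + 7 = 7 + w)
(-449 + p(-27, B(-3, -1)))² = (-449 + (7 - 27))² = (-449 - 20)² = (-469)² = 219961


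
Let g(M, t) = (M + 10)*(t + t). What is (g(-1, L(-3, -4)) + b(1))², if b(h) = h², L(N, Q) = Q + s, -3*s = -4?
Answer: 2209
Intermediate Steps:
s = 4/3 (s = -⅓*(-4) = 4/3 ≈ 1.3333)
L(N, Q) = 4/3 + Q (L(N, Q) = Q + 4/3 = 4/3 + Q)
g(M, t) = 2*t*(10 + M) (g(M, t) = (10 + M)*(2*t) = 2*t*(10 + M))
(g(-1, L(-3, -4)) + b(1))² = (2*(4/3 - 4)*(10 - 1) + 1²)² = (2*(-8/3)*9 + 1)² = (-48 + 1)² = (-47)² = 2209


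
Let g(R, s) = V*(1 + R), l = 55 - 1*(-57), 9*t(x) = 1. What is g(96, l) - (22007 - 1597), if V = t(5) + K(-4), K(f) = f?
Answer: -187085/9 ≈ -20787.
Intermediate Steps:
t(x) = ⅑ (t(x) = (⅑)*1 = ⅑)
l = 112 (l = 55 + 57 = 112)
V = -35/9 (V = ⅑ - 4 = -35/9 ≈ -3.8889)
g(R, s) = -35/9 - 35*R/9 (g(R, s) = -35*(1 + R)/9 = -35/9 - 35*R/9)
g(96, l) - (22007 - 1597) = (-35/9 - 35/9*96) - (22007 - 1597) = (-35/9 - 1120/3) - 1*20410 = -3395/9 - 20410 = -187085/9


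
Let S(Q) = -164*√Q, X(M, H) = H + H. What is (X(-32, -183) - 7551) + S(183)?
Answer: -7917 - 164*√183 ≈ -10136.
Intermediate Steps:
X(M, H) = 2*H
(X(-32, -183) - 7551) + S(183) = (2*(-183) - 7551) - 164*√183 = (-366 - 7551) - 164*√183 = -7917 - 164*√183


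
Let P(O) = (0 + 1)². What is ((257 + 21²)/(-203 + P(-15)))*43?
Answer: -15007/101 ≈ -148.58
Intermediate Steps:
P(O) = 1 (P(O) = 1² = 1)
((257 + 21²)/(-203 + P(-15)))*43 = ((257 + 21²)/(-203 + 1))*43 = ((257 + 441)/(-202))*43 = (698*(-1/202))*43 = -349/101*43 = -15007/101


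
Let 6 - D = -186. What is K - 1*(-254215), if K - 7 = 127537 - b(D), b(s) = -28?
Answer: 381787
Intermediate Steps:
D = 192 (D = 6 - 1*(-186) = 6 + 186 = 192)
K = 127572 (K = 7 + (127537 - 1*(-28)) = 7 + (127537 + 28) = 7 + 127565 = 127572)
K - 1*(-254215) = 127572 - 1*(-254215) = 127572 + 254215 = 381787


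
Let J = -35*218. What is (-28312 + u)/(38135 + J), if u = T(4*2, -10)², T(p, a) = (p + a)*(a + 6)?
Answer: -28248/30505 ≈ -0.92601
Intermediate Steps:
T(p, a) = (6 + a)*(a + p) (T(p, a) = (a + p)*(6 + a) = (6 + a)*(a + p))
u = 64 (u = ((-10)² + 6*(-10) + 6*(4*2) - 40*2)² = (100 - 60 + 6*8 - 10*8)² = (100 - 60 + 48 - 80)² = 8² = 64)
J = -7630
(-28312 + u)/(38135 + J) = (-28312 + 64)/(38135 - 7630) = -28248/30505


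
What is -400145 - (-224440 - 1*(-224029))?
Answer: -399734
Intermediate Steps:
-400145 - (-224440 - 1*(-224029)) = -400145 - (-224440 + 224029) = -400145 - 1*(-411) = -400145 + 411 = -399734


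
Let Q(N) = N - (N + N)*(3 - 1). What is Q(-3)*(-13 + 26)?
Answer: 117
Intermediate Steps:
Q(N) = -3*N (Q(N) = N - 2*N*2 = N - 4*N = -3*N)
Q(-3)*(-13 + 26) = (-3*(-3))*(-13 + 26) = 9*13 = 117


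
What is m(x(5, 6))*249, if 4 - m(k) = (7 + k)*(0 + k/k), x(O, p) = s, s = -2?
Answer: -249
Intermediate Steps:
x(O, p) = -2
m(k) = -3 - k (m(k) = 4 - (7 + k)*(0 + k/k) = 4 - (7 + k)*(0 + 1) = 4 - (7 + k) = 4 + (-7 - k) = -3 - k)
m(x(5, 6))*249 = (-3 - 1*(-2))*249 = (-3 + 2)*249 = -1*249 = -249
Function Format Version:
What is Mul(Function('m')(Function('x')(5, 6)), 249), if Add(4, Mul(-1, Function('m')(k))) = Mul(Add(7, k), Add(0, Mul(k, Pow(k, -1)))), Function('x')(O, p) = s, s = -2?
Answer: -249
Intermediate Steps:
Function('x')(O, p) = -2
Function('m')(k) = Add(-3, Mul(-1, k)) (Function('m')(k) = Add(4, Mul(-1, Mul(Add(7, k), Add(0, Mul(k, Pow(k, -1)))))) = Add(4, Mul(-1, Mul(Add(7, k), Add(0, 1)))) = Add(4, Mul(-1, Mul(Add(7, k), 1))) = Add(4, Mul(-1, Add(7, k))) = Add(4, Add(-7, Mul(-1, k))) = Add(-3, Mul(-1, k)))
Mul(Function('m')(Function('x')(5, 6)), 249) = Mul(Add(-3, Mul(-1, -2)), 249) = Mul(Add(-3, 2), 249) = Mul(-1, 249) = -249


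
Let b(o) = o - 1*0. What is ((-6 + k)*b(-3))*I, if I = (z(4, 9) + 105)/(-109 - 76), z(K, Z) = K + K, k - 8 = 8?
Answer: 678/37 ≈ 18.324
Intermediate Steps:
k = 16 (k = 8 + 8 = 16)
b(o) = o (b(o) = o + 0 = o)
z(K, Z) = 2*K
I = -113/185 (I = (2*4 + 105)/(-109 - 76) = (8 + 105)/(-185) = 113*(-1/185) = -113/185 ≈ -0.61081)
((-6 + k)*b(-3))*I = ((-6 + 16)*(-3))*(-113/185) = (10*(-3))*(-113/185) = -30*(-113/185) = 678/37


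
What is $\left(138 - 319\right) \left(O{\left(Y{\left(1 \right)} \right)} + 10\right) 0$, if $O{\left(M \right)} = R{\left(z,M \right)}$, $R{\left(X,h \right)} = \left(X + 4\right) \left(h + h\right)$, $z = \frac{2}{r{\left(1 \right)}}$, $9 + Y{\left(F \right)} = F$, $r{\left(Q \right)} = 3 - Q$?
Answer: $0$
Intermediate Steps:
$Y{\left(F \right)} = -9 + F$
$z = 1$ ($z = \frac{2}{3 - 1} = \frac{2}{2} = 2 \cdot \frac{1}{2} = 1$)
$R{\left(X,h \right)} = 2 h \left(4 + X\right)$ ($R{\left(X,h \right)} = \left(4 + X\right) 2 h = 2 h \left(4 + X\right)$)
$O{\left(M \right)} = 10 M$ ($O{\left(M \right)} = 2 M \left(4 + 1\right) = 2 M 5 = 10 M$)
$\left(138 - 319\right) \left(O{\left(Y{\left(1 \right)} \right)} + 10\right) 0 = \left(138 - 319\right) \left(10 \left(-9 + 1\right) + 10\right) 0 = \left(138 - 319\right) \left(10 \left(-8\right) + 10\right) 0 = - 181 \left(-80 + 10\right) 0 = - 181 \left(\left(-70\right) 0\right) = \left(-181\right) 0 = 0$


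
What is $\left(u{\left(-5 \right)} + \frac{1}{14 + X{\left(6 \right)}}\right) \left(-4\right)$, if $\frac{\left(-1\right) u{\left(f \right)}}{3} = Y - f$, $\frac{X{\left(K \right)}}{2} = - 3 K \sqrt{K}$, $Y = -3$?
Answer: $\frac{45494}{1895} + \frac{36 \sqrt{6}}{1895} \approx 24.054$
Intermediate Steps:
$X{\left(K \right)} = - 6 K^{\frac{3}{2}}$ ($X{\left(K \right)} = 2 \left(- 3 K \sqrt{K}\right) = 2 \left(- 3 K^{\frac{3}{2}}\right) = - 6 K^{\frac{3}{2}}$)
$u{\left(f \right)} = 9 + 3 f$ ($u{\left(f \right)} = - 3 \left(-3 - f\right) = 9 + 3 f$)
$\left(u{\left(-5 \right)} + \frac{1}{14 + X{\left(6 \right)}}\right) \left(-4\right) = \left(\left(9 + 3 \left(-5\right)\right) + \frac{1}{14 - 6 \cdot 6^{\frac{3}{2}}}\right) \left(-4\right) = \left(\left(9 - 15\right) + \frac{1}{14 - 6 \cdot 6 \sqrt{6}}\right) \left(-4\right) = \left(-6 + \frac{1}{14 - 36 \sqrt{6}}\right) \left(-4\right) = 24 - \frac{4}{14 - 36 \sqrt{6}}$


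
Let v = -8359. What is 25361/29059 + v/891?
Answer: -220307530/25891569 ≈ -8.5089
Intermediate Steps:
25361/29059 + v/891 = 25361/29059 - 8359/891 = -220307530/25891569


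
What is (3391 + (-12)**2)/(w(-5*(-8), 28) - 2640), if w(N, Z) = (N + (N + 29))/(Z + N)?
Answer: -240380/179411 ≈ -1.3398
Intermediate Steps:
w(N, Z) = (29 + 2*N)/(N + Z) (w(N, Z) = (N + (29 + N))/(N + Z) = (29 + 2*N)/(N + Z))
(3391 + (-12)**2)/(w(-5*(-8), 28) - 2640) = (3391 + (-12)**2)/((29 + 2*(-5*(-8)))/(-5*(-8) + 28) - 2640) = (3391 + 144)/((29 + 2*40)/(40 + 28) - 2640) = 3535/((29 + 80)/68 - 2640) = 3535/((1/68)*109 - 2640) = 3535/(109/68 - 2640) = 3535/(-179411/68) = 3535*(-68/179411) = -240380/179411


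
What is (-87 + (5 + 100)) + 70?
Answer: 88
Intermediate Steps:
(-87 + (5 + 100)) + 70 = (-87 + 105) + 70 = 18 + 70 = 88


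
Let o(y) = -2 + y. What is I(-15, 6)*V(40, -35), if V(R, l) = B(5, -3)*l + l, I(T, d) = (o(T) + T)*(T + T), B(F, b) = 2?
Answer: -100800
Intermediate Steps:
I(T, d) = 2*T*(-2 + 2*T) (I(T, d) = ((-2 + T) + T)*(T + T) = (-2 + 2*T)*(2*T) = 2*T*(-2 + 2*T))
V(R, l) = 3*l (V(R, l) = 2*l + l = 3*l)
I(-15, 6)*V(40, -35) = (4*(-15)*(-1 - 15))*(3*(-35)) = (4*(-15)*(-16))*(-105) = 960*(-105) = -100800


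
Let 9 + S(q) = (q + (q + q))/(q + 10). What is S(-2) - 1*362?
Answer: -1487/4 ≈ -371.75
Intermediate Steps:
S(q) = -9 + 3*q/(10 + q) (S(q) = -9 + (q + (q + q))/(q + 10) = -9 + (q + 2*q)/(10 + q) = -9 + (3*q)/(10 + q) = -9 + 3*q/(10 + q))
S(-2) - 1*362 = 6*(-15 - 1*(-2))/(10 - 2) - 1*362 = 6*(-15 + 2)/8 - 362 = 6*(1/8)*(-13) - 362 = -39/4 - 362 = -1487/4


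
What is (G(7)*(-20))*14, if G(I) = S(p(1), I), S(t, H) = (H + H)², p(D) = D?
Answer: -54880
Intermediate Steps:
S(t, H) = 4*H² (S(t, H) = (2*H)² = 4*H²)
G(I) = 4*I²
(G(7)*(-20))*14 = ((4*7²)*(-20))*14 = ((4*49)*(-20))*14 = (196*(-20))*14 = -3920*14 = -54880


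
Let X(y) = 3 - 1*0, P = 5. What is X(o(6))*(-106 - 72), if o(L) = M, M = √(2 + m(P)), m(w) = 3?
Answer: -534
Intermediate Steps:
M = √5 (M = √(2 + 3) = √5 ≈ 2.2361)
o(L) = √5
X(y) = 3 (X(y) = 3 + 0 = 3)
X(o(6))*(-106 - 72) = 3*(-106 - 72) = 3*(-178) = -534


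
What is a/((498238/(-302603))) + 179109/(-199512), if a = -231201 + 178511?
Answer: 176720023826661/5522469992 ≈ 32000.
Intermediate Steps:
a = -52690
a/((498238/(-302603))) + 179109/(-199512) = -52690/(498238/(-302603)) + 179109/(-199512) = -52690/(498238*(-1/302603)) + 179109*(-1/199512) = -52690/(-498238/302603) - 19901/22168 = -52690*(-302603/498238) - 19901/22168 = 7972076035/249119 - 19901/22168 = 176720023826661/5522469992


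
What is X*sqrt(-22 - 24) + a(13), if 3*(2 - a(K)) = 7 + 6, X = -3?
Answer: -7/3 - 3*I*sqrt(46) ≈ -2.3333 - 20.347*I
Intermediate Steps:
a(K) = -7/3 (a(K) = 2 - (7 + 6)/3 = 2 - 1/3*13 = 2 - 13/3 = -7/3)
X*sqrt(-22 - 24) + a(13) = -3*sqrt(-22 - 24) - 7/3 = -3*I*sqrt(46) - 7/3 = -7/3 - 3*I*sqrt(46)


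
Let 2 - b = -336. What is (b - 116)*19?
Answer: 4218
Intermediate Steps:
b = 338 (b = 2 - 1*(-336) = 2 + 336 = 338)
(b - 116)*19 = (338 - 116)*19 = 222*19 = 4218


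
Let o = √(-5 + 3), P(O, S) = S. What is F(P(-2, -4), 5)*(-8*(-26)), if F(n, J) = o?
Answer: 208*I*√2 ≈ 294.16*I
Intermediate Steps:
o = I*√2 (o = √(-2) = I*√2 ≈ 1.4142*I)
F(n, J) = I*√2
F(P(-2, -4), 5)*(-8*(-26)) = (I*√2)*(-8*(-26)) = (I*√2)*208 = 208*I*√2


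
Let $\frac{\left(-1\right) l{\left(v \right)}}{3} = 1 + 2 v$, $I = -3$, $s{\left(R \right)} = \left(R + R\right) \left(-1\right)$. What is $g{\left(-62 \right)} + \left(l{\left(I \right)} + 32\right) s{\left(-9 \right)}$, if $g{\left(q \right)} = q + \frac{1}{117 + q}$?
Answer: $\frac{43121}{55} \approx 784.02$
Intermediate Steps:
$s{\left(R \right)} = - 2 R$ ($s{\left(R \right)} = 2 R \left(-1\right) = - 2 R$)
$l{\left(v \right)} = -3 - 6 v$ ($l{\left(v \right)} = - 3 \left(1 + 2 v\right) = -3 - 6 v$)
$g{\left(-62 \right)} + \left(l{\left(I \right)} + 32\right) s{\left(-9 \right)} = \frac{1 + \left(-62\right)^{2} + 117 \left(-62\right)}{117 - 62} + \left(\left(-3 - -18\right) + 32\right) \left(\left(-2\right) \left(-9\right)\right) = \frac{1 + 3844 - 7254}{55} + \left(\left(-3 + 18\right) + 32\right) 18 = \frac{1}{55} \left(-3409\right) + \left(15 + 32\right) 18 = - \frac{3409}{55} + 47 \cdot 18 = - \frac{3409}{55} + 846 = \frac{43121}{55}$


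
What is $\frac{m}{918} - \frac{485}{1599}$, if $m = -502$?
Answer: $- \frac{207988}{244647} \approx -0.85016$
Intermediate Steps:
$\frac{m}{918} - \frac{485}{1599} = - \frac{502}{918} - \frac{485}{1599} = \left(-502\right) \frac{1}{918} - \frac{485}{1599} = - \frac{251}{459} - \frac{485}{1599} = - \frac{207988}{244647}$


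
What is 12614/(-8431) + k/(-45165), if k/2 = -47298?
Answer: 75942522/126928705 ≈ 0.59831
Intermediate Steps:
k = -94596 (k = 2*(-47298) = -94596)
12614/(-8431) + k/(-45165) = 12614/(-8431) - 94596/(-45165) = 12614*(-1/8431) - 94596*(-1/45165) = -12614/8431 + 31532/15055 = 75942522/126928705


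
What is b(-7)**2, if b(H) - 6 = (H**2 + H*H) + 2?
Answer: 11236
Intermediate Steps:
b(H) = 8 + 2*H**2 (b(H) = 6 + ((H**2 + H*H) + 2) = 6 + ((H**2 + H**2) + 2) = 6 + (2*H**2 + 2) = 6 + (2 + 2*H**2) = 8 + 2*H**2)
b(-7)**2 = (8 + 2*(-7)**2)**2 = (8 + 2*49)**2 = (8 + 98)**2 = 106**2 = 11236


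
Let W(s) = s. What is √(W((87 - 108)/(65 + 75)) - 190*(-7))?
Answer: √132985/10 ≈ 36.467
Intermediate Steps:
√(W((87 - 108)/(65 + 75)) - 190*(-7)) = √((87 - 108)/(65 + 75) - 190*(-7)) = √(-21/140 + 1330) = √(-21*1/140 + 1330) = √(-3/20 + 1330) = √(26597/20) = √132985/10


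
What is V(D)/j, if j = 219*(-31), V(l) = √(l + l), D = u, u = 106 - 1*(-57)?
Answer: -√326/6789 ≈ -0.0026595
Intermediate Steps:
u = 163 (u = 106 + 57 = 163)
D = 163
V(l) = √2*√l (V(l) = √(2*l) = √2*√l)
j = -6789
V(D)/j = (√2*√163)/(-6789) = √326*(-1/6789) = -√326/6789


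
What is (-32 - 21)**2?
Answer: 2809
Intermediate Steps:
(-32 - 21)**2 = (-53)**2 = 2809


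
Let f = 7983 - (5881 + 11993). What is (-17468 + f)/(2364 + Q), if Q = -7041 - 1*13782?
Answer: 27359/18459 ≈ 1.4821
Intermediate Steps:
f = -9891 (f = 7983 - 1*17874 = 7983 - 17874 = -9891)
Q = -20823 (Q = -7041 - 13782 = -20823)
(-17468 + f)/(2364 + Q) = (-17468 - 9891)/(2364 - 20823) = -27359/(-18459) = -27359*(-1/18459) = 27359/18459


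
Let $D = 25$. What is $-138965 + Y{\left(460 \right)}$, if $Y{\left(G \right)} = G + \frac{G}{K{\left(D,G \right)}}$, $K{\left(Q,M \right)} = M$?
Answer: $-138504$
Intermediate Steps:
$Y{\left(G \right)} = 1 + G$ ($Y{\left(G \right)} = G + \frac{G}{G} = G + 1 = 1 + G$)
$-138965 + Y{\left(460 \right)} = -138965 + \left(1 + 460\right) = -138965 + 461 = -138504$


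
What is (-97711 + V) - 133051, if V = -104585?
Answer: -335347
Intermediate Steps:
(-97711 + V) - 133051 = (-97711 - 104585) - 133051 = -202296 - 133051 = -335347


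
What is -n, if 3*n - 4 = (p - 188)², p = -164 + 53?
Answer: -89405/3 ≈ -29802.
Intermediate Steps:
p = -111
n = 89405/3 (n = 4/3 + (-111 - 188)²/3 = 4/3 + (⅓)*(-299)² = 4/3 + (⅓)*89401 = 4/3 + 89401/3 = 89405/3 ≈ 29802.)
-n = -1*89405/3 = -89405/3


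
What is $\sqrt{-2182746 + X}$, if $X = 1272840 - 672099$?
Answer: $i \sqrt{1582005} \approx 1257.8 i$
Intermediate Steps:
$X = 600741$
$\sqrt{-2182746 + X} = \sqrt{-2182746 + 600741} = \sqrt{-1582005} = i \sqrt{1582005}$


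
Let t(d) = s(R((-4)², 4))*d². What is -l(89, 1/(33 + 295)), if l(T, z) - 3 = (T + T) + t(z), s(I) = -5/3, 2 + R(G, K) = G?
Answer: -58418107/322752 ≈ -181.00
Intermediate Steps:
R(G, K) = -2 + G
s(I) = -5/3 (s(I) = -5*⅓ = -5/3)
t(d) = -5*d²/3
l(T, z) = 3 + 2*T - 5*z²/3 (l(T, z) = 3 + ((T + T) - 5*z²/3) = 3 + (2*T - 5*z²/3) = 3 + 2*T - 5*z²/3)
-l(89, 1/(33 + 295)) = -(3 + 2*89 - 5/(3*(33 + 295)²)) = -(3 + 178 - 5*(1/328)²/3) = -(3 + 178 - 5/3*1/107584) = -(3 + 178 - 5/322752) = -1*58418107/322752 = -58418107/322752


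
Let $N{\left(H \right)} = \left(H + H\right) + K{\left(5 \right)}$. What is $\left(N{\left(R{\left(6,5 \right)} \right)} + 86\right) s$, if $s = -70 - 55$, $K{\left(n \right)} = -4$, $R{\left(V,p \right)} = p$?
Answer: $-11500$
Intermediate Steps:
$N{\left(H \right)} = -4 + 2 H$ ($N{\left(H \right)} = \left(H + H\right) - 4 = 2 H - 4 = -4 + 2 H$)
$s = -125$ ($s = -70 - 55 = -125$)
$\left(N{\left(R{\left(6,5 \right)} \right)} + 86\right) s = \left(\left(-4 + 2 \cdot 5\right) + 86\right) \left(-125\right) = \left(\left(-4 + 10\right) + 86\right) \left(-125\right) = \left(6 + 86\right) \left(-125\right) = 92 \left(-125\right) = -11500$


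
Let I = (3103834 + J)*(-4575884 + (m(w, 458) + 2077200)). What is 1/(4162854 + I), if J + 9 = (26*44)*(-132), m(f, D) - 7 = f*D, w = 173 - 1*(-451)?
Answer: -1/6534240284191 ≈ -1.5304e-13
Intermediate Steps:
w = 624 (w = 173 + 451 = 624)
m(f, D) = 7 + D*f (m(f, D) = 7 + f*D = 7 + D*f)
J = -151017 (J = -9 + (26*44)*(-132) = -9 + 1144*(-132) = -9 - 151008 = -151017)
I = -6534244447045 (I = (3103834 - 151017)*(-4575884 + ((7 + 458*624) + 2077200)) = 2952817*(-4575884 + ((7 + 285792) + 2077200)) = 2952817*(-4575884 + (285799 + 2077200)) = 2952817*(-4575884 + 2362999) = 2952817*(-2212885) = -6534244447045)
1/(4162854 + I) = 1/(4162854 - 6534244447045) = 1/(-6534240284191) = -1/6534240284191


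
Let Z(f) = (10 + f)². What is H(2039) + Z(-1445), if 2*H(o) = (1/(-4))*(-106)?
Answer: 8236953/4 ≈ 2.0592e+6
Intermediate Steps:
H(o) = 53/4 (H(o) = ((1/(-4))*(-106))/2 = ((1*(-¼))*(-106))/2 = (-¼*(-106))/2 = (½)*(53/2) = 53/4)
H(2039) + Z(-1445) = 53/4 + (10 - 1445)² = 53/4 + (-1435)² = 53/4 + 2059225 = 8236953/4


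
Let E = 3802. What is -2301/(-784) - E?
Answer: -2978467/784 ≈ -3799.1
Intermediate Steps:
-2301/(-784) - E = -2301/(-784) - 1*3802 = -2301*(-1/784) - 3802 = 2301/784 - 3802 = -2978467/784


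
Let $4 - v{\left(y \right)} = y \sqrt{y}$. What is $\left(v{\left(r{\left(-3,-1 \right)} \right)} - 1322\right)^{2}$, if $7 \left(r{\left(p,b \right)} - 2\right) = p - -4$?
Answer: $\frac{595836907}{343} + \frac{39540 \sqrt{105}}{49} \approx 1.7454 \cdot 10^{6}$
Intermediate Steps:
$r{\left(p,b \right)} = \frac{18}{7} + \frac{p}{7}$ ($r{\left(p,b \right)} = 2 + \frac{p - -4}{7} = 2 + \frac{p + 4}{7} = 2 + \frac{4 + p}{7} = 2 + \left(\frac{4}{7} + \frac{p}{7}\right) = \frac{18}{7} + \frac{p}{7}$)
$v{\left(y \right)} = 4 - y^{\frac{3}{2}}$ ($v{\left(y \right)} = 4 - y \sqrt{y} = 4 - y^{\frac{3}{2}}$)
$\left(v{\left(r{\left(-3,-1 \right)} \right)} - 1322\right)^{2} = \left(\left(4 - \left(\frac{18}{7} + \frac{1}{7} \left(-3\right)\right)^{\frac{3}{2}}\right) - 1322\right)^{2} = \left(\left(4 - \left(\frac{18}{7} - \frac{3}{7}\right)^{\frac{3}{2}}\right) - 1322\right)^{2} = \left(\left(4 - \left(\frac{15}{7}\right)^{\frac{3}{2}}\right) - 1322\right)^{2} = \left(\left(4 - \frac{15 \sqrt{105}}{49}\right) - 1322\right)^{2} = \left(-1318 - \frac{15 \sqrt{105}}{49}\right)^{2}$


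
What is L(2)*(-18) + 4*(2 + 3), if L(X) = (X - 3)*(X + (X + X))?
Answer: 128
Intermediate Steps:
L(X) = 3*X*(-3 + X) (L(X) = (-3 + X)*(X + 2*X) = (-3 + X)*(3*X) = 3*X*(-3 + X))
L(2)*(-18) + 4*(2 + 3) = (3*2*(-3 + 2))*(-18) + 4*(2 + 3) = (3*2*(-1))*(-18) + 4*5 = -6*(-18) + 20 = 108 + 20 = 128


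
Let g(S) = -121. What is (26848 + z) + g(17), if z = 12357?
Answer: 39084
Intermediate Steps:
(26848 + z) + g(17) = (26848 + 12357) - 121 = 39205 - 121 = 39084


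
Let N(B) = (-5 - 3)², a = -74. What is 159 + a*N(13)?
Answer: -4577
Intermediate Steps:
N(B) = 64 (N(B) = (-8)² = 64)
159 + a*N(13) = 159 - 74*64 = 159 - 4736 = -4577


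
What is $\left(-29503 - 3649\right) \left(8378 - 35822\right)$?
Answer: $909823488$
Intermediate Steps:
$\left(-29503 - 3649\right) \left(8378 - 35822\right) = \left(-33152\right) \left(-27444\right) = 909823488$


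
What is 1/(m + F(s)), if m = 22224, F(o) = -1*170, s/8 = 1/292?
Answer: 1/22054 ≈ 4.5343e-5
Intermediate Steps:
s = 2/73 (s = 8/292 = 8*(1/292) = 2/73 ≈ 0.027397)
F(o) = -170
1/(m + F(s)) = 1/(22224 - 170) = 1/22054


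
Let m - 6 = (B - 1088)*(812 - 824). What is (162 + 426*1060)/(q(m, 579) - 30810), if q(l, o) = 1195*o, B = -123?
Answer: 150574/220365 ≈ 0.68329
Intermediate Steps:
m = 14538 (m = 6 + (-123 - 1088)*(812 - 824) = 6 - 1211*(-12) = 6 + 14532 = 14538)
(162 + 426*1060)/(q(m, 579) - 30810) = (162 + 426*1060)/(1195*579 - 30810) = (162 + 451560)/(691905 - 30810) = 451722/661095 = 451722*(1/661095) = 150574/220365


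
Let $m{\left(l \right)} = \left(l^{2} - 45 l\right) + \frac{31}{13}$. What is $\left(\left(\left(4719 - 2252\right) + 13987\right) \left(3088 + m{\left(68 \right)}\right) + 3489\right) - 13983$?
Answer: $\frac{995445756}{13} \approx 7.6573 \cdot 10^{7}$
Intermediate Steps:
$m{\left(l \right)} = \frac{31}{13} + l^{2} - 45 l$ ($m{\left(l \right)} = \left(l^{2} - 45 l\right) + 31 \cdot \frac{1}{13} = \left(l^{2} - 45 l\right) + \frac{31}{13} = \frac{31}{13} + l^{2} - 45 l$)
$\left(\left(\left(4719 - 2252\right) + 13987\right) \left(3088 + m{\left(68 \right)}\right) + 3489\right) - 13983 = \left(\left(\left(4719 - 2252\right) + 13987\right) \left(3088 + \left(\frac{31}{13} + 68^{2} - 3060\right)\right) + 3489\right) - 13983 = \left(\left(\left(4719 - 2252\right) + 13987\right) \left(3088 + \left(\frac{31}{13} + 4624 - 3060\right)\right) + 3489\right) - 13983 = \left(\left(2467 + 13987\right) \left(3088 + \frac{20363}{13}\right) + 3489\right) - 13983 = \left(16454 \cdot \frac{60507}{13} + 3489\right) - 13983 = \left(\frac{995582178}{13} + 3489\right) - 13983 = \frac{995627535}{13} - 13983 = \frac{995445756}{13}$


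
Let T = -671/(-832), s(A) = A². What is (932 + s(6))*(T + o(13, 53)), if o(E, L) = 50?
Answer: 5114791/104 ≈ 49181.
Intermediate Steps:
T = 671/832 (T = -671*(-1/832) = 671/832 ≈ 0.80649)
(932 + s(6))*(T + o(13, 53)) = (932 + 6²)*(671/832 + 50) = (932 + 36)*(42271/832) = 968*(42271/832) = 5114791/104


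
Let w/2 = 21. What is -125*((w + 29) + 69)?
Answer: -17500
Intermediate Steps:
w = 42 (w = 2*21 = 42)
-125*((w + 29) + 69) = -125*((42 + 29) + 69) = -125*(71 + 69) = -125*140 = -17500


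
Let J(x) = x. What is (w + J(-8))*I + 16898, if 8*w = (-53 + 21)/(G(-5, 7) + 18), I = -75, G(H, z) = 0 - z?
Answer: 192778/11 ≈ 17525.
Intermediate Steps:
G(H, z) = -z
w = -4/11 (w = ((-53 + 21)/(-1*7 + 18))/8 = (-32/(-7 + 18))/8 = (-32/11)/8 = (-32*1/11)/8 = (⅛)*(-32/11) = -4/11 ≈ -0.36364)
(w + J(-8))*I + 16898 = (-4/11 - 8)*(-75) + 16898 = -92/11*(-75) + 16898 = 6900/11 + 16898 = 192778/11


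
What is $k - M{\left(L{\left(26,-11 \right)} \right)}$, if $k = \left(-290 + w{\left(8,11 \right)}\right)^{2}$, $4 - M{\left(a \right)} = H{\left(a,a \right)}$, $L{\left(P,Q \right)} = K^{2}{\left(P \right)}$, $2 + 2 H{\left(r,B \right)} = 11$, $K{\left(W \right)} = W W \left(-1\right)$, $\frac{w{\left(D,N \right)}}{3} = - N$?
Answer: $\frac{208659}{2} \approx 1.0433 \cdot 10^{5}$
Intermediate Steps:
$w{\left(D,N \right)} = - 3 N$ ($w{\left(D,N \right)} = 3 \left(- N\right) = - 3 N$)
$K{\left(W \right)} = - W^{2}$ ($K{\left(W \right)} = W^{2} \left(-1\right) = - W^{2}$)
$H{\left(r,B \right)} = \frac{9}{2}$ ($H{\left(r,B \right)} = -1 + \frac{1}{2} \cdot 11 = -1 + \frac{11}{2} = \frac{9}{2}$)
$L{\left(P,Q \right)} = P^{4}$ ($L{\left(P,Q \right)} = \left(- P^{2}\right)^{2} = P^{4}$)
$M{\left(a \right)} = - \frac{1}{2}$ ($M{\left(a \right)} = 4 - \frac{9}{2} = - \frac{1}{2}$)
$k = 104329$ ($k = \left(-290 - 33\right)^{2} = \left(-323\right)^{2} = 104329$)
$k - M{\left(L{\left(26,-11 \right)} \right)} = 104329 - - \frac{1}{2} = 104329 + \frac{1}{2} = \frac{208659}{2}$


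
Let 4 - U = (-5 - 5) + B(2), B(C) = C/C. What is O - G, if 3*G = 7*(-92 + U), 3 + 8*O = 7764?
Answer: 27707/24 ≈ 1154.5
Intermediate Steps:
O = 7761/8 (O = -3/8 + (⅛)*7764 = -3/8 + 1941/2 = 7761/8 ≈ 970.13)
B(C) = 1
U = 13 (U = 4 - ((-5 - 5) + 1) = 4 - (-10 + 1) = 4 - 1*(-9) = 4 + 9 = 13)
G = -553/3 (G = (7*(-92 + 13))/3 = (7*(-79))/3 = (⅓)*(-553) = -553/3 ≈ -184.33)
O - G = 7761/8 - 1*(-553/3) = 7761/8 + 553/3 = 27707/24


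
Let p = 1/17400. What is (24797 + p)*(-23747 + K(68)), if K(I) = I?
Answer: -3405575353293/5800 ≈ -5.8717e+8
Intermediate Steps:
p = 1/17400 ≈ 5.7471e-5
(24797 + p)*(-23747 + K(68)) = (24797 + 1/17400)*(-23747 + 68) = (431467801/17400)*(-23679) = -3405575353293/5800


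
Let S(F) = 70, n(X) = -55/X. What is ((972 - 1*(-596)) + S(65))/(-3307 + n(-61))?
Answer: -5551/11204 ≈ -0.49545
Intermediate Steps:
((972 - 1*(-596)) + S(65))/(-3307 + n(-61)) = ((972 - 1*(-596)) + 70)/(-3307 - 55/(-61)) = ((972 + 596) + 70)/(-3307 - 55*(-1/61)) = (1568 + 70)/(-3307 + 55/61) = 1638/(-201672/61) = 1638*(-61/201672) = -5551/11204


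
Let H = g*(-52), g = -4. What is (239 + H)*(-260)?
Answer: -116220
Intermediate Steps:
H = 208 (H = -4*(-52) = 208)
(239 + H)*(-260) = (239 + 208)*(-260) = 447*(-260) = -116220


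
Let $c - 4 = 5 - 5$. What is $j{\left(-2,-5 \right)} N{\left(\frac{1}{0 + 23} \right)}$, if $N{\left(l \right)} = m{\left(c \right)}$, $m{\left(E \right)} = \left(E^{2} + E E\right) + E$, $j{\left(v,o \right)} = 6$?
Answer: $216$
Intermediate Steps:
$c = 4$ ($c = 4 + \left(5 - 5\right) = 4 + 0 = 4$)
$m{\left(E \right)} = E + 2 E^{2}$ ($m{\left(E \right)} = \left(E^{2} + E^{2}\right) + E = 2 E^{2} + E = E + 2 E^{2}$)
$N{\left(l \right)} = 36$ ($N{\left(l \right)} = 4 \left(1 + 2 \cdot 4\right) = 4 \left(1 + 8\right) = 4 \cdot 9 = 36$)
$j{\left(-2,-5 \right)} N{\left(\frac{1}{0 + 23} \right)} = 6 \cdot 36 = 216$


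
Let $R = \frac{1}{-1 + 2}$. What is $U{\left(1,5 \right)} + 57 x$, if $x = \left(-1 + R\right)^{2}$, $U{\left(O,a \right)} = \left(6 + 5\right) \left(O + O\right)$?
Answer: $22$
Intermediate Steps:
$R = 1$ ($R = 1^{-1} = 1$)
$U{\left(O,a \right)} = 22 O$ ($U{\left(O,a \right)} = 11 \cdot 2 O = 22 O$)
$x = 0$ ($x = \left(-1 + 1\right)^{2} = 0^{2} = 0$)
$U{\left(1,5 \right)} + 57 x = 22 \cdot 1 + 57 \cdot 0 = 22 + 0 = 22$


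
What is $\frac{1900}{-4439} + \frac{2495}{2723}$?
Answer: $\frac{5901605}{12087397} \approx 0.48824$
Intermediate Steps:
$\frac{1900}{-4439} + \frac{2495}{2723} = 1900 \left(- \frac{1}{4439}\right) + 2495 \cdot \frac{1}{2723} = - \frac{1900}{4439} + \frac{2495}{2723} = \frac{5901605}{12087397}$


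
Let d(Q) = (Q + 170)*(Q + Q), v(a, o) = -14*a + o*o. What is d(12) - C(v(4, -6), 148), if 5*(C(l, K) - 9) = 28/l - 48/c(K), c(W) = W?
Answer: 4032394/925 ≈ 4359.3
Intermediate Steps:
v(a, o) = o**2 - 14*a (v(a, o) = -14*a + o**2 = o**2 - 14*a)
d(Q) = 2*Q*(170 + Q) (d(Q) = (170 + Q)*(2*Q) = 2*Q*(170 + Q))
C(l, K) = 9 - 48/(5*K) + 28/(5*l) (C(l, K) = 9 + (28/l - 48/K)/5 = 9 + (-48/K + 28/l)/5 = 9 + (-48/(5*K) + 28/(5*l)) = 9 - 48/(5*K) + 28/(5*l))
d(12) - C(v(4, -6), 148) = 2*12*(170 + 12) - (9 - 48/5/148 + 28/(5*((-6)**2 - 14*4))) = 2*12*182 - (9 - 48/5*1/148 + 28/(5*(36 - 56))) = 4368 - (9 - 12/185 + (28/5)/(-20)) = 4368 - (9 - 12/185 + (28/5)*(-1/20)) = 4368 - (9 - 12/185 - 7/25) = 4368 - 1*8006/925 = 4368 - 8006/925 = 4032394/925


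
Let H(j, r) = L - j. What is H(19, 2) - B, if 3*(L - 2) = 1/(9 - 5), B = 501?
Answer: -6215/12 ≈ -517.92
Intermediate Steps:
L = 25/12 (L = 2 + 1/(3*(9 - 5)) = 2 + (⅓)/4 = 2 + (⅓)*(¼) = 2 + 1/12 = 25/12 ≈ 2.0833)
H(j, r) = 25/12 - j
H(19, 2) - B = (25/12 - 1*19) - 1*501 = (25/12 - 19) - 501 = -203/12 - 501 = -6215/12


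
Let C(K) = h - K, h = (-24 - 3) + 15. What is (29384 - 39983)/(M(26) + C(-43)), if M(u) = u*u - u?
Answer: -3533/227 ≈ -15.564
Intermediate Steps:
h = -12 (h = -27 + 15 = -12)
C(K) = -12 - K
M(u) = u**2 - u
(29384 - 39983)/(M(26) + C(-43)) = (29384 - 39983)/(26*(-1 + 26) + (-12 - 1*(-43))) = -10599/(26*25 + (-12 + 43)) = -10599/(650 + 31) = -10599/681 = -10599*1/681 = -3533/227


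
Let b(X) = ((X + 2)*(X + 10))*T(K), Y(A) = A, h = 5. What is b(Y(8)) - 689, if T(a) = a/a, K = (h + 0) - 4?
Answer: -509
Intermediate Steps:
K = 1 (K = (5 + 0) - 4 = 5 - 4 = 1)
T(a) = 1
b(X) = (2 + X)*(10 + X) (b(X) = ((X + 2)*(X + 10))*1 = ((2 + X)*(10 + X))*1 = (2 + X)*(10 + X))
b(Y(8)) - 689 = (20 + 8² + 12*8) - 689 = (20 + 64 + 96) - 689 = 180 - 689 = -509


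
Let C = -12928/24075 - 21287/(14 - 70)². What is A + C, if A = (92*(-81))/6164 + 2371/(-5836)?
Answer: -9425833755907/1054324756800 ≈ -8.9402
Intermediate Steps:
A = -631573/391012 (A = -7452*1/6164 + 2371*(-1/5836) = -81/67 - 2371/5836 = -631573/391012 ≈ -1.6152)
C = -79003819/10785600 (C = -12928*1/24075 - 21287/((-56)²) = -12928/24075 - 21287/3136 = -12928/24075 - 21287*1/3136 = -12928/24075 - 3041/448 = -79003819/10785600 ≈ -7.3249)
A + C = -631573/391012 - 79003819/10785600 = -9425833755907/1054324756800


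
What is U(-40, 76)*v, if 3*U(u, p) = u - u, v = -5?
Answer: 0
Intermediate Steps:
U(u, p) = 0 (U(u, p) = (u - u)/3 = (1/3)*0 = 0)
U(-40, 76)*v = 0*(-5) = 0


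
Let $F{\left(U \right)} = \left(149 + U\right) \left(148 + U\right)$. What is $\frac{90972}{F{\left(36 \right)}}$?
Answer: $\frac{22743}{8510} \approx 2.6725$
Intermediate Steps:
$F{\left(U \right)} = \left(148 + U\right) \left(149 + U\right)$
$\frac{90972}{F{\left(36 \right)}} = \frac{90972}{22052 + 36^{2} + 297 \cdot 36} = \frac{90972}{22052 + 1296 + 10692} = \frac{90972}{34040} = 90972 \cdot \frac{1}{34040} = \frac{22743}{8510}$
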